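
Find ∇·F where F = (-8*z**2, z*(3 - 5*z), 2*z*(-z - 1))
-4*z - 2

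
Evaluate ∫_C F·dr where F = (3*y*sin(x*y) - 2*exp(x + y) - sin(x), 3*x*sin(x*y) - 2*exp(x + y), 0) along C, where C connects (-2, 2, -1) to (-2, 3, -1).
-2*E - 3*cos(6) + 3*cos(4) + 2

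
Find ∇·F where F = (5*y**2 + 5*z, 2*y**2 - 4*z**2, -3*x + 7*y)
4*y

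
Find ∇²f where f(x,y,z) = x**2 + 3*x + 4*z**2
10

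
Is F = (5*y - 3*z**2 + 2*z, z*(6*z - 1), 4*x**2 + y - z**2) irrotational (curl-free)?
No, ∇×F = (2 - 12*z, -8*x - 6*z + 2, -5)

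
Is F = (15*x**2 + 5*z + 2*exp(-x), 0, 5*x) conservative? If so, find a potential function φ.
Yes, F is conservative. φ = 5*x**3 + 5*x*z - 2*exp(-x)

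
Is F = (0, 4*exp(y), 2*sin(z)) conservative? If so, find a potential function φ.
Yes, F is conservative. φ = 4*exp(y) - 2*cos(z)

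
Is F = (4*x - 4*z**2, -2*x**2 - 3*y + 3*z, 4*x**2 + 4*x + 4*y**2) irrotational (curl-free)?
No, ∇×F = (8*y - 3, -8*x - 8*z - 4, -4*x)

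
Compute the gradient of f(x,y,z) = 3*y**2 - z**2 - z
(0, 6*y, -2*z - 1)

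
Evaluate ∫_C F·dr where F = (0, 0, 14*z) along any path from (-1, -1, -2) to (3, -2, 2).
0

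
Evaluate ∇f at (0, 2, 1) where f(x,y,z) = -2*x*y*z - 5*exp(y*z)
(-4, -5*exp(2), -10*exp(2))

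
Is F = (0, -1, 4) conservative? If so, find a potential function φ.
Yes, F is conservative. φ = -y + 4*z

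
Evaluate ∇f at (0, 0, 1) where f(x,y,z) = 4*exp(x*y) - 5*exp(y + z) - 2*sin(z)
(0, -5*E, -5*E - 2*cos(1))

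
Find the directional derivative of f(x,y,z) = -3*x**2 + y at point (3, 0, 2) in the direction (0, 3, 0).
1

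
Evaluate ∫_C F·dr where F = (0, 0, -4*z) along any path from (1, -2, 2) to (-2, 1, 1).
6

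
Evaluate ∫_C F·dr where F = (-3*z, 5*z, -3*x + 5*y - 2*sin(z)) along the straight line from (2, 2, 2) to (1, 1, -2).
-12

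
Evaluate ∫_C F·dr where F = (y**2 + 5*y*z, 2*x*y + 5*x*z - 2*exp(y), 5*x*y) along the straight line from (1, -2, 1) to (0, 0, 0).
2*exp(-2) + 4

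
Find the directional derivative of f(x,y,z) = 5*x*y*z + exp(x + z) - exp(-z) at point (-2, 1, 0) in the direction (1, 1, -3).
sqrt(11)*(-2 + 27*exp(2))*exp(-2)/11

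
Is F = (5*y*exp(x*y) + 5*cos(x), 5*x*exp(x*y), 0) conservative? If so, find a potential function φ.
Yes, F is conservative. φ = 5*exp(x*y) + 5*sin(x)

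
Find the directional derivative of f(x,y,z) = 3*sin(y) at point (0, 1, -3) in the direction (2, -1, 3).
-3*sqrt(14)*cos(1)/14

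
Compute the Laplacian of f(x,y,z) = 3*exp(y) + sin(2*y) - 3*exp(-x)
3*exp(y) - 4*sin(2*y) - 3*exp(-x)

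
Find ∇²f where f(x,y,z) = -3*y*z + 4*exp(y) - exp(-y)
4*exp(y) - exp(-y)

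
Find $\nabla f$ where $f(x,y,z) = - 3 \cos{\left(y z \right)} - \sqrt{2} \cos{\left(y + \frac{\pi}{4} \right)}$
(0, 3*z*sin(y*z) + sqrt(2)*sin(y + pi/4), 3*y*sin(y*z))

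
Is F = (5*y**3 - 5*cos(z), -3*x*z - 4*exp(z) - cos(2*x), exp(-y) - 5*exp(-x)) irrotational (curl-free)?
No, ∇×F = (3*x + 4*exp(z) - exp(-y), 5*sin(z) - 5*exp(-x), -15*y**2 - 3*z + 2*sin(2*x))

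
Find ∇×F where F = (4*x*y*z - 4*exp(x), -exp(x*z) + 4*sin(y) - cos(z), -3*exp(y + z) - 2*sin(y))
(x*exp(x*z) - 3*exp(y + z) - sin(z) - 2*cos(y), 4*x*y, z*(-4*x - exp(x*z)))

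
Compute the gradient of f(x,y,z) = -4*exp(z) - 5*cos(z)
(0, 0, -4*exp(z) + 5*sin(z))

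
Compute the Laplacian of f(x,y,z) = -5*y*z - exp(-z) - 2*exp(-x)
-exp(-z) - 2*exp(-x)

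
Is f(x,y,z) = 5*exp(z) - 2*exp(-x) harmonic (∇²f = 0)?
No, ∇²f = 5*exp(z) - 2*exp(-x)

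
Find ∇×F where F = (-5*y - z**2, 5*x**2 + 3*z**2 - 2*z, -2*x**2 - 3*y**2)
(-6*y - 6*z + 2, 4*x - 2*z, 10*x + 5)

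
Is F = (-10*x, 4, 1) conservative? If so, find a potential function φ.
Yes, F is conservative. φ = -5*x**2 + 4*y + z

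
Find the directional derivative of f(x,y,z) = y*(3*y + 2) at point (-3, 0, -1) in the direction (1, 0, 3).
0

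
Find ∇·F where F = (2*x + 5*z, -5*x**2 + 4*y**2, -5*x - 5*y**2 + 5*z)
8*y + 7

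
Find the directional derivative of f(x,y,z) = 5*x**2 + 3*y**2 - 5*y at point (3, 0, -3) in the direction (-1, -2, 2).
-20/3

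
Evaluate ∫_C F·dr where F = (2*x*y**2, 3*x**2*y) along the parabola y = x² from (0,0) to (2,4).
256/3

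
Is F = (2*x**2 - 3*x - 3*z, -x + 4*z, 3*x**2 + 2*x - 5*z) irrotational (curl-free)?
No, ∇×F = (-4, -6*x - 5, -1)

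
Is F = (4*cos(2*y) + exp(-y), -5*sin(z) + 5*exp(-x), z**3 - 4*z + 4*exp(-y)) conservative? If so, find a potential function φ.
No, ∇×F = (5*cos(z) - 4*exp(-y), 0, 8*sin(2*y) + exp(-y) - 5*exp(-x)) ≠ 0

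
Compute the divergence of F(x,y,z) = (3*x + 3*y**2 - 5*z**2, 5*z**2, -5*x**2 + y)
3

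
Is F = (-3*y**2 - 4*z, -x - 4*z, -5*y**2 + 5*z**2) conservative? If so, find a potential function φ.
No, ∇×F = (4 - 10*y, -4, 6*y - 1) ≠ 0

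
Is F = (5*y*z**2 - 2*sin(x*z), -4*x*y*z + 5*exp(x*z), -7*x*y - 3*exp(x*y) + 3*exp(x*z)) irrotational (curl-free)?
No, ∇×F = (x*(4*y - 3*exp(x*y) - 5*exp(x*z) - 7), -2*x*cos(x*z) + 10*y*z + 3*y*exp(x*y) + 7*y - 3*z*exp(x*z), z*(-4*y - 5*z + 5*exp(x*z)))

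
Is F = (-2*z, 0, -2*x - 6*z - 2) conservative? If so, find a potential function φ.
Yes, F is conservative. φ = z*(-2*x - 3*z - 2)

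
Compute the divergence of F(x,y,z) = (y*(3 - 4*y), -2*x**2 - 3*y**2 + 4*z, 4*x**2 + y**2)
-6*y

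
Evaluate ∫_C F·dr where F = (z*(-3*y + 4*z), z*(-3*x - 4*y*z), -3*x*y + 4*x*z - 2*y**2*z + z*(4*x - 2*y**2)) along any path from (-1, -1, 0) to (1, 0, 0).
0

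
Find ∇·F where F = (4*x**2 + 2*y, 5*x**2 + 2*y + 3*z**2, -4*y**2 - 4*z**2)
8*x - 8*z + 2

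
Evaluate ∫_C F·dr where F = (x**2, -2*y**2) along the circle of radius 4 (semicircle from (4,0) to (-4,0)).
-128/3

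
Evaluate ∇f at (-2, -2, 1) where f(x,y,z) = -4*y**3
(0, -48, 0)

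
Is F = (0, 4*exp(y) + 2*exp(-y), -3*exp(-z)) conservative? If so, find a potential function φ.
Yes, F is conservative. φ = 4*exp(y) + 3*exp(-z) - 2*exp(-y)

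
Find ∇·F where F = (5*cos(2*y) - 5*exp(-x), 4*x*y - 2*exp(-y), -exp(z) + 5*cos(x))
4*x - exp(z) + 2*exp(-y) + 5*exp(-x)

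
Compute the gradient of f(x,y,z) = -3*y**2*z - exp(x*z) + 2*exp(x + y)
(-z*exp(x*z) + 2*exp(x + y), -6*y*z + 2*exp(x + y), -x*exp(x*z) - 3*y**2)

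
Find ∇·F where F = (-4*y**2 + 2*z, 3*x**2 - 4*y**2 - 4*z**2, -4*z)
-8*y - 4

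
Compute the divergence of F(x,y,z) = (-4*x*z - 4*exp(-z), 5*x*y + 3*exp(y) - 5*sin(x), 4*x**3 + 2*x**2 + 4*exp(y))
5*x - 4*z + 3*exp(y)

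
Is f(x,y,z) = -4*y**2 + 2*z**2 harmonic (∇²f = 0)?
No, ∇²f = -4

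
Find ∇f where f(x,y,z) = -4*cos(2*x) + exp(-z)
(8*sin(2*x), 0, -exp(-z))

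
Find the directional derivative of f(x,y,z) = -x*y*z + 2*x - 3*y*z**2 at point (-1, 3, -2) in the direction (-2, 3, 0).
-58*sqrt(13)/13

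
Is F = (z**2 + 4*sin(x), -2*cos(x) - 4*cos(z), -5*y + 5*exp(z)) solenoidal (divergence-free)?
No, ∇·F = 5*exp(z) + 4*cos(x)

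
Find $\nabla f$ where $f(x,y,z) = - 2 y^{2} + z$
(0, -4*y, 1)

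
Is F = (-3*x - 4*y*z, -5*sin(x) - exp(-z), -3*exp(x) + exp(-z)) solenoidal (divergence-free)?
No, ∇·F = -3 - exp(-z)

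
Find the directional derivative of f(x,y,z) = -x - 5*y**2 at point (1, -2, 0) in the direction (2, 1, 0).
18*sqrt(5)/5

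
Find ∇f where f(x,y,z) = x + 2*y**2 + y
(1, 4*y + 1, 0)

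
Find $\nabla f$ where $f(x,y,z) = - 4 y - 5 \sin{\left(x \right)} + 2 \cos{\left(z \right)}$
(-5*cos(x), -4, -2*sin(z))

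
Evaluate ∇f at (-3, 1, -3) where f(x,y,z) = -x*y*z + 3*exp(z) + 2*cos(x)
(2*sin(3) + 3, -9, 3*exp(-3) + 3)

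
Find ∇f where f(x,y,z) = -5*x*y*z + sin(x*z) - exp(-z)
(z*(-5*y + cos(x*z)), -5*x*z, -5*x*y + x*cos(x*z) + exp(-z))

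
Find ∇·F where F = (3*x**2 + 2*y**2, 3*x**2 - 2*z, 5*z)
6*x + 5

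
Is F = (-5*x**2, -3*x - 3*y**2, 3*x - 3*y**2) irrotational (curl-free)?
No, ∇×F = (-6*y, -3, -3)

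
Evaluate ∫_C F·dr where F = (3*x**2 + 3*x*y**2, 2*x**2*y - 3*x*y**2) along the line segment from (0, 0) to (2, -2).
40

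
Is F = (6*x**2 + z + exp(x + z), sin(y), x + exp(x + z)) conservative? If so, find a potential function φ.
Yes, F is conservative. φ = 2*x**3 + x*z + exp(x + z) - cos(y)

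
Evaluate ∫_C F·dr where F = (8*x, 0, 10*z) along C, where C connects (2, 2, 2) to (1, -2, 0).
-32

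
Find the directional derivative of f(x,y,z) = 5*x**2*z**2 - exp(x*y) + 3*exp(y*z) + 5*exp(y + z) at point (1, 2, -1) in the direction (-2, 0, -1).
sqrt(5)*(-5*exp(3) - 10*exp(2) - 6 + 4*exp(4))*exp(-2)/5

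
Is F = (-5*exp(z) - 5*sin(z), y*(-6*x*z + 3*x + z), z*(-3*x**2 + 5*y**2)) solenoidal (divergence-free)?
No, ∇·F = -3*x**2 - 6*x*z + 3*x + 5*y**2 + z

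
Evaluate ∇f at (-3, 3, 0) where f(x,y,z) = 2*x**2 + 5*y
(-12, 5, 0)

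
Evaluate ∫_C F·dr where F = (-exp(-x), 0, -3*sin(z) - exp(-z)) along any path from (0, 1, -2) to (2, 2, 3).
-sinh(3) - 2*sinh(2) + 3*cos(3) - 1 - 3*cos(2) + cosh(3)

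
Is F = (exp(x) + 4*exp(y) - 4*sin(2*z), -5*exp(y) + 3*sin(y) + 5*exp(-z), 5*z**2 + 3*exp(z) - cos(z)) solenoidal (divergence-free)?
No, ∇·F = 10*z + exp(x) - 5*exp(y) + 3*exp(z) + sin(z) + 3*cos(y)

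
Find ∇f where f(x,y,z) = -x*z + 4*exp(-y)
(-z, -4*exp(-y), -x)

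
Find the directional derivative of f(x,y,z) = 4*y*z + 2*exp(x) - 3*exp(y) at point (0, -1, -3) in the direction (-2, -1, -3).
sqrt(14)*(3 + 20*E)*exp(-1)/14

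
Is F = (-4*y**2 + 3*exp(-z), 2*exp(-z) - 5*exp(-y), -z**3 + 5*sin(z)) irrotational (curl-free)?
No, ∇×F = (2*exp(-z), -3*exp(-z), 8*y)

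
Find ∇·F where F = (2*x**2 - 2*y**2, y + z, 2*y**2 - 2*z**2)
4*x - 4*z + 1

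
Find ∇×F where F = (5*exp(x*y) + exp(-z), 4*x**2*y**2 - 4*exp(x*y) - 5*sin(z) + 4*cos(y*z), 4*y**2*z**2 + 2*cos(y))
(8*y*z**2 + 4*y*sin(y*z) - 2*sin(y) + 5*cos(z), -exp(-z), 8*x*y**2 - 5*x*exp(x*y) - 4*y*exp(x*y))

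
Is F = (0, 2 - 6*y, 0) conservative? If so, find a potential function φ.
Yes, F is conservative. φ = y*(2 - 3*y)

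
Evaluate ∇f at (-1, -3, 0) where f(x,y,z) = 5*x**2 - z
(-10, 0, -1)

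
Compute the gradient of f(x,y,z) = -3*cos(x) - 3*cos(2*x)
(3*(4*cos(x) + 1)*sin(x), 0, 0)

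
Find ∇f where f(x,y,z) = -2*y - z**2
(0, -2, -2*z)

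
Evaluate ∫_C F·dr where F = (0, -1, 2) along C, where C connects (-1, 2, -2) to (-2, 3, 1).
5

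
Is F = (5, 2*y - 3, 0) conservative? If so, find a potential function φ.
Yes, F is conservative. φ = 5*x + y**2 - 3*y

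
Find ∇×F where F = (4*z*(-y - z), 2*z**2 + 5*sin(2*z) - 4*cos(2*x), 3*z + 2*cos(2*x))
(-4*z - 10*cos(2*z), -4*y - 8*z + 4*sin(2*x), 4*z + 8*sin(2*x))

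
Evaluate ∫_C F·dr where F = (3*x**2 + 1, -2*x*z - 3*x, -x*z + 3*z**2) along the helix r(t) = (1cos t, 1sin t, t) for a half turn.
-pi**2/2 - 3*pi/2 - 2 + pi**3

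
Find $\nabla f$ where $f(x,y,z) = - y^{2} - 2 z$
(0, -2*y, -2)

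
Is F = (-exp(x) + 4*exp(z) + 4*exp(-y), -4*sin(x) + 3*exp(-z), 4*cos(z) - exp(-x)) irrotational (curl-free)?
No, ∇×F = (3*exp(-z), 4*exp(z) - exp(-x), -4*cos(x) + 4*exp(-y))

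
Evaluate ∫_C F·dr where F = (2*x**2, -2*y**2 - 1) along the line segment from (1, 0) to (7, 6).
78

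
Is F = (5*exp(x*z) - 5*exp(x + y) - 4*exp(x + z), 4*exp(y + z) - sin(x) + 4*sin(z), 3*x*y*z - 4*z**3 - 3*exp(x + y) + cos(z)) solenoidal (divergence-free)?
No, ∇·F = 3*x*y - 12*z**2 + 5*z*exp(x*z) - 5*exp(x + y) - 4*exp(x + z) + 4*exp(y + z) - sin(z)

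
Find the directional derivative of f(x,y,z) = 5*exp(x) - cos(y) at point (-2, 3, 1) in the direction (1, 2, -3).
sqrt(14)*(2*exp(2)*sin(3) + 5)*exp(-2)/14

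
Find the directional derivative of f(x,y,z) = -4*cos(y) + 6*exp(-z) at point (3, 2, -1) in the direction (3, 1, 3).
2*sqrt(19)*(-9*E + 2*sin(2))/19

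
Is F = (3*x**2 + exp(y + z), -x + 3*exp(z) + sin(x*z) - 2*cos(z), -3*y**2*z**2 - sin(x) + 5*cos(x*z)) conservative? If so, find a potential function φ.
No, ∇×F = (-x*cos(x*z) - 6*y*z**2 - 3*exp(z) - 2*sin(z), 5*z*sin(x*z) + exp(y + z) + cos(x), z*cos(x*z) - exp(y + z) - 1) ≠ 0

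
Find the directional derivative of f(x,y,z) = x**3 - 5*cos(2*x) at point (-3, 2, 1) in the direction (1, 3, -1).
sqrt(11)*(27 - 10*sin(6))/11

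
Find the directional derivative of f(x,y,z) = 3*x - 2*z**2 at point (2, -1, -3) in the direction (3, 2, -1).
-3*sqrt(14)/14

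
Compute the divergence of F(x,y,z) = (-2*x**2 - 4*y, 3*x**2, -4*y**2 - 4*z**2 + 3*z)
-4*x - 8*z + 3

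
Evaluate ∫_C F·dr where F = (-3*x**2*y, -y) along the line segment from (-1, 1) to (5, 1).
-126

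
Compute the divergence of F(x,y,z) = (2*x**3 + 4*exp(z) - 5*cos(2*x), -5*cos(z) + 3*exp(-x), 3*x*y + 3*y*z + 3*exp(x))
6*x**2 + 3*y + 10*sin(2*x)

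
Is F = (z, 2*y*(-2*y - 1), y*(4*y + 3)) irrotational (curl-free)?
No, ∇×F = (8*y + 3, 1, 0)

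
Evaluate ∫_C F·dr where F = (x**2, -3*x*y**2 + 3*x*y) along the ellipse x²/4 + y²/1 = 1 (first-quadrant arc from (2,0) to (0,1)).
-3*pi/8 - 2/3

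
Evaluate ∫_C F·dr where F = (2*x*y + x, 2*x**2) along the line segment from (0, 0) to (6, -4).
-174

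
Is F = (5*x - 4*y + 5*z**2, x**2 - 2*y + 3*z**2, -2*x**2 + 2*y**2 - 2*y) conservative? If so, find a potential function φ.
No, ∇×F = (4*y - 6*z - 2, 4*x + 10*z, 2*x + 4) ≠ 0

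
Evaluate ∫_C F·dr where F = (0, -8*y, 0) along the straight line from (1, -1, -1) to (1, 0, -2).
4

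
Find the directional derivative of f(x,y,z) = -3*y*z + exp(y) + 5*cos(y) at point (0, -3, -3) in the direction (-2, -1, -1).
-sqrt(6)*(1 + 5*exp(3)*sin(3) + 18*exp(3))*exp(-3)/6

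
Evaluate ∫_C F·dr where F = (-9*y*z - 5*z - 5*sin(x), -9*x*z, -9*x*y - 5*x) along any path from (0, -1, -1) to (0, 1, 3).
0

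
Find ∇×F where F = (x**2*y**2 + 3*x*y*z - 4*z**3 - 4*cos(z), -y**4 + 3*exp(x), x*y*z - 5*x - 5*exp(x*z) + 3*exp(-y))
(x*z - 3*exp(-y), 3*x*y - y*z - 12*z**2 + 5*z*exp(x*z) + 4*sin(z) + 5, -2*x**2*y - 3*x*z + 3*exp(x))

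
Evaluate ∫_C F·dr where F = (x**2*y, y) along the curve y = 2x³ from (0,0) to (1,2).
7/3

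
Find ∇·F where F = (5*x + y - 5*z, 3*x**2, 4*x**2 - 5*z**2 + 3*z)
8 - 10*z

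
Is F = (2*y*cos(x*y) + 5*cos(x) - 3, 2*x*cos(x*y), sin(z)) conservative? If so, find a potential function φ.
Yes, F is conservative. φ = -3*x + 5*sin(x) + 2*sin(x*y) - cos(z)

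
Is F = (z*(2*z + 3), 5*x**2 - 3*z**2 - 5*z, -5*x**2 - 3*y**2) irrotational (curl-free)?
No, ∇×F = (-6*y + 6*z + 5, 10*x + 4*z + 3, 10*x)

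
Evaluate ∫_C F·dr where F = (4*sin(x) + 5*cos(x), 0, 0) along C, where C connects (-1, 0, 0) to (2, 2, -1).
-4*cos(2) + 4*cos(1) + 5*sin(1) + 5*sin(2)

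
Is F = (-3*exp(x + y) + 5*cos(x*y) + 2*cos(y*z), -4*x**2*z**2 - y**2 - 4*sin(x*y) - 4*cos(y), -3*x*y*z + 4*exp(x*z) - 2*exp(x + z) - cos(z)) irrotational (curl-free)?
No, ∇×F = (x*z*(8*x - 3), 3*y*z - 2*y*sin(y*z) - 4*z*exp(x*z) + 2*exp(x + z), -8*x*z**2 + 5*x*sin(x*y) - 4*y*cos(x*y) + 2*z*sin(y*z) + 3*exp(x + y))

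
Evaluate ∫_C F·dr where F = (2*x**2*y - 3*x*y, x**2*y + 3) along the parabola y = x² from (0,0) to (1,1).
179/60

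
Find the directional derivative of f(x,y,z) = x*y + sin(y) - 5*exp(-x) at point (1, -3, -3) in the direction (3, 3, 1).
3*sqrt(19)*(-2*E + E*cos(3) + 5)*exp(-1)/19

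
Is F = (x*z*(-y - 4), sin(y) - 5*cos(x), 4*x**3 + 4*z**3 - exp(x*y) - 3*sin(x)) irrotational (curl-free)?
No, ∇×F = (-x*exp(x*y), -12*x**2 - x*(y + 4) + y*exp(x*y) + 3*cos(x), x*z + 5*sin(x))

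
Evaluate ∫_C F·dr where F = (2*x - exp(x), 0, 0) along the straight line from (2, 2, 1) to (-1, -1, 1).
-3 - exp(-1) + exp(2)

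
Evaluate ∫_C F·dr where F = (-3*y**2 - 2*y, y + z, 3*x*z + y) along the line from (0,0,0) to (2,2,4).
30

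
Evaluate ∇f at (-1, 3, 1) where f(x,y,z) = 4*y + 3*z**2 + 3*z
(0, 4, 9)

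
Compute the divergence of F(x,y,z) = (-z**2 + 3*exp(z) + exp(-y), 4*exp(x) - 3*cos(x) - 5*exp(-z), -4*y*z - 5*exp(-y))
-4*y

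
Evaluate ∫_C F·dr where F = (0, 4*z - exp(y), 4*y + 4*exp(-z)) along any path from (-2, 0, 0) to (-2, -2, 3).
-19 - 4*exp(-3) - exp(-2)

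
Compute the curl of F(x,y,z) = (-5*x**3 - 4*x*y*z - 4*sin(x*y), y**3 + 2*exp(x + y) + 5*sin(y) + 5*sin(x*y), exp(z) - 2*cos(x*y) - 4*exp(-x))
(2*x*sin(x*y), -4*x*y - 2*y*sin(x*y) - 4*exp(-x), 4*x*z + 4*x*cos(x*y) + 5*y*cos(x*y) + 2*exp(x + y))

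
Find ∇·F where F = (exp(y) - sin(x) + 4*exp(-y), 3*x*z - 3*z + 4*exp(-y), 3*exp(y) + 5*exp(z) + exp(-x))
5*exp(z) - cos(x) - 4*exp(-y)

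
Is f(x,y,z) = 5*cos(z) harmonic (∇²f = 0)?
No, ∇²f = -5*cos(z)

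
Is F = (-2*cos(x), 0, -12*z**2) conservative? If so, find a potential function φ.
Yes, F is conservative. φ = -4*z**3 - 2*sin(x)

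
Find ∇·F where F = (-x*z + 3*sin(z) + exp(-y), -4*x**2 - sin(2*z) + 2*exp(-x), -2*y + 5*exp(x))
-z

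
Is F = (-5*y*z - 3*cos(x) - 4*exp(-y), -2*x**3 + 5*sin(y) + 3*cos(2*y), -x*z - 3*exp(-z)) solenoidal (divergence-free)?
No, ∇·F = -x + 3*sin(x) - 6*sin(2*y) + 5*cos(y) + 3*exp(-z)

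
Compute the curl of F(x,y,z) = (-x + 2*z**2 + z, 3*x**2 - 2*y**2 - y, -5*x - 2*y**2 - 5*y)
(-4*y - 5, 4*z + 6, 6*x)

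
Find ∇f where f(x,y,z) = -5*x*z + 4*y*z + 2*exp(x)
(-5*z + 2*exp(x), 4*z, -5*x + 4*y)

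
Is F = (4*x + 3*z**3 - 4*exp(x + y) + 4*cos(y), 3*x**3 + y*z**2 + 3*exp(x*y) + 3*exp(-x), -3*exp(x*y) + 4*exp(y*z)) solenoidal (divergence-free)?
No, ∇·F = 3*x*exp(x*y) + 4*y*exp(y*z) + z**2 - 4*exp(x + y) + 4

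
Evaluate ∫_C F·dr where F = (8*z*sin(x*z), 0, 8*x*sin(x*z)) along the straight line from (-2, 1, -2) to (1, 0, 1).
8*cos(4) - 8*cos(1)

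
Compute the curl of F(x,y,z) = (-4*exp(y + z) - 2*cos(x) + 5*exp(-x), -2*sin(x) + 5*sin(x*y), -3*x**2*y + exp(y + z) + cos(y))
(-3*x**2 + exp(y + z) - sin(y), 6*x*y - 4*exp(y + z), 5*y*cos(x*y) + 4*exp(y + z) - 2*cos(x))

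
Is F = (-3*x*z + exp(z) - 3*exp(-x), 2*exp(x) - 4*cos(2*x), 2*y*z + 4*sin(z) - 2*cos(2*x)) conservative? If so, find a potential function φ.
No, ∇×F = (2*z, -3*x + exp(z) - 4*sin(2*x), 2*exp(x) + 8*sin(2*x)) ≠ 0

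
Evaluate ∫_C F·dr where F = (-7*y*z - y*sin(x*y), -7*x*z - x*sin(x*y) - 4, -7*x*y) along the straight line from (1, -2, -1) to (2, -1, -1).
-4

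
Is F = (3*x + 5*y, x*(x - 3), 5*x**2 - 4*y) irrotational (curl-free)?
No, ∇×F = (-4, -10*x, 2*x - 8)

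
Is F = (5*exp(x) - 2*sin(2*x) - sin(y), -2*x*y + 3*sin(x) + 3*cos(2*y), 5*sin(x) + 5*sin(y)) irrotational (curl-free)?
No, ∇×F = (5*cos(y), -5*cos(x), -2*y + 3*cos(x) + cos(y))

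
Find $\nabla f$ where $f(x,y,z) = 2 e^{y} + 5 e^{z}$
(0, 2*exp(y), 5*exp(z))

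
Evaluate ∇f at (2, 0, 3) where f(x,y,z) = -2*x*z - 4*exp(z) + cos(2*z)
(-6, 0, -4*exp(3) - 4 - 2*sin(6))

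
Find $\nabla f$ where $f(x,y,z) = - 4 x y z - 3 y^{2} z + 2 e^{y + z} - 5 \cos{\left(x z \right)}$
(z*(-4*y + 5*sin(x*z)), -4*x*z - 6*y*z + 2*exp(y + z), -4*x*y + 5*x*sin(x*z) - 3*y**2 + 2*exp(y + z))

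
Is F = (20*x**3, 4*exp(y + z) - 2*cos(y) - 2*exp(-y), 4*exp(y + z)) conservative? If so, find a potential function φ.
Yes, F is conservative. φ = 5*x**4 + 4*exp(y + z) - 2*sin(y) + 2*exp(-y)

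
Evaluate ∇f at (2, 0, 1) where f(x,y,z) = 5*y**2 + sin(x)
(cos(2), 0, 0)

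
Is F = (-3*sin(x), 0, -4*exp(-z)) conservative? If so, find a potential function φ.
Yes, F is conservative. φ = 3*cos(x) + 4*exp(-z)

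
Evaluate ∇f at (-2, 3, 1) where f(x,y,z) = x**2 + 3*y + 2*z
(-4, 3, 2)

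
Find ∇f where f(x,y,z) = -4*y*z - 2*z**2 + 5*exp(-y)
(0, -4*z - 5*exp(-y), -4*y - 4*z)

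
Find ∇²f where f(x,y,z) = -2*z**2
-4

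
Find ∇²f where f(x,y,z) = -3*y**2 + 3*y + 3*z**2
0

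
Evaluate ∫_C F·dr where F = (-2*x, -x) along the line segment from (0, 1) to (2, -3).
0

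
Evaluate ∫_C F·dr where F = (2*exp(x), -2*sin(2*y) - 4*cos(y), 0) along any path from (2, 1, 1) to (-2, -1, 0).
-4*sinh(2) + 8*sin(1)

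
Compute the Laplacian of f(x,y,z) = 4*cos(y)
-4*cos(y)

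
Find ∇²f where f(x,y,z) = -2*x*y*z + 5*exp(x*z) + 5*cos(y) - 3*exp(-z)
(5*(x**2*exp(x*z) + z**2*exp(x*z) - cos(y))*exp(z) - 3)*exp(-z)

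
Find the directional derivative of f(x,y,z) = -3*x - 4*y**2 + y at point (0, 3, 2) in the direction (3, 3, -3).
-26*sqrt(3)/3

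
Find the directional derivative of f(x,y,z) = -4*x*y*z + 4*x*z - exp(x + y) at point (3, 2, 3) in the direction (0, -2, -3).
2*sqrt(13)*(54 + exp(5))/13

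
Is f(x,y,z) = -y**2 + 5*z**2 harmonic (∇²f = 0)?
No, ∇²f = 8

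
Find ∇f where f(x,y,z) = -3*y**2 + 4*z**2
(0, -6*y, 8*z)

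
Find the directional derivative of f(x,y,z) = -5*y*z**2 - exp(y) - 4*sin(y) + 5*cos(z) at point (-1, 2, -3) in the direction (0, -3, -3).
sqrt(2)*(-15 + 4*cos(2) - 5*sin(3) + exp(2))/2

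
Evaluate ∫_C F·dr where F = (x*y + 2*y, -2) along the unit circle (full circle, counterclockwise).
-2*pi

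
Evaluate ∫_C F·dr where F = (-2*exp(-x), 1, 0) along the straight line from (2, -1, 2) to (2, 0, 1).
1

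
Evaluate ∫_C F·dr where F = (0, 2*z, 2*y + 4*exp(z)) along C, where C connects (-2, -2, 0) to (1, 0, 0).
0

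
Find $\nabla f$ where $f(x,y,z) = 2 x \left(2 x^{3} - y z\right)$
(16*x**3 - 2*y*z, -2*x*z, -2*x*y)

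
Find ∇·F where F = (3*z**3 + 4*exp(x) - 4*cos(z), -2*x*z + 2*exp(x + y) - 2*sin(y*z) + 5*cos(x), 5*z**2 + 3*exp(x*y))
-2*z*cos(y*z) + 10*z + 4*exp(x) + 2*exp(x + y)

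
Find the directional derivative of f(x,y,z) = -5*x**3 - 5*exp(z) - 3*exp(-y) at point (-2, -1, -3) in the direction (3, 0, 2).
10*sqrt(13)*(-18*exp(3) - 1)*exp(-3)/13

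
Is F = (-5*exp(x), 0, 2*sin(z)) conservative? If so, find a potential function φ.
Yes, F is conservative. φ = -5*exp(x) - 2*cos(z)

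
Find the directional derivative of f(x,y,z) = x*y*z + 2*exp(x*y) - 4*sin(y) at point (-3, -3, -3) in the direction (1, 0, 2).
3*sqrt(5)*(9 - 2*exp(9))/5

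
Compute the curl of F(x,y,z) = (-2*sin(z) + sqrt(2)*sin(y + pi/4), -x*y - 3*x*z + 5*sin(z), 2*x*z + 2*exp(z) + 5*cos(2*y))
(3*x - 10*sin(2*y) - 5*cos(z), -2*z - 2*cos(z), -y - 3*z - sqrt(2)*cos(y + pi/4))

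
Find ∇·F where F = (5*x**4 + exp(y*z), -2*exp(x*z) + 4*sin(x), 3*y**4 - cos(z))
20*x**3 + sin(z)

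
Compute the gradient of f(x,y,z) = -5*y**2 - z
(0, -10*y, -1)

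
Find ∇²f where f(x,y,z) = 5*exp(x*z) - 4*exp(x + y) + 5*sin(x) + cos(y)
5*x**2*exp(x*z) + 5*z**2*exp(x*z) - 8*exp(x + y) - 5*sin(x) - cos(y)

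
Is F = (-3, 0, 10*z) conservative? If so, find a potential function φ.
Yes, F is conservative. φ = -3*x + 5*z**2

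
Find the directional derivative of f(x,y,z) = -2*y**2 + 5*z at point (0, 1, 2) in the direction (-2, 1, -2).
-14/3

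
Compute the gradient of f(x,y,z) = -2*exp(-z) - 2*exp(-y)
(0, 2*exp(-y), 2*exp(-z))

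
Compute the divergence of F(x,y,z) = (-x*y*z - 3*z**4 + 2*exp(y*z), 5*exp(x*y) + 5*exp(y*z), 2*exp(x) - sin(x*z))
5*x*exp(x*y) - x*cos(x*z) - y*z + 5*z*exp(y*z)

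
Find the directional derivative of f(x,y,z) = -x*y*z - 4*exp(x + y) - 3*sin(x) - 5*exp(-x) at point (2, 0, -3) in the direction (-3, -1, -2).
sqrt(14)*(-3*cosh(2) - 6 + 9*cos(2) + 4*exp(2) + 27*sinh(2))/14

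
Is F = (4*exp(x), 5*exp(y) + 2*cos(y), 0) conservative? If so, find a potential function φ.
Yes, F is conservative. φ = 4*exp(x) + 5*exp(y) + 2*sin(y)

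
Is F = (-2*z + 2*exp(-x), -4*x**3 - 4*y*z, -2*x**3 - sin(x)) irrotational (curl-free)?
No, ∇×F = (4*y, 6*x**2 + cos(x) - 2, -12*x**2)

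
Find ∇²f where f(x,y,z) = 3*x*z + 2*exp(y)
2*exp(y)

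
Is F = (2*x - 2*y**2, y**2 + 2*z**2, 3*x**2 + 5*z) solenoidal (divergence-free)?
No, ∇·F = 2*y + 7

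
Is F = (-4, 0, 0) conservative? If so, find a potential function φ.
Yes, F is conservative. φ = -4*x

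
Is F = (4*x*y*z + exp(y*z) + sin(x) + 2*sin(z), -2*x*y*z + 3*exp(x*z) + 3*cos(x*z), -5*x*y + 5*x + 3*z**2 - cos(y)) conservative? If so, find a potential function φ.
No, ∇×F = (2*x*y - 3*x*exp(x*z) + 3*x*sin(x*z) - 5*x + sin(y), 4*x*y + y*exp(y*z) + 5*y + 2*cos(z) - 5, z*(-4*x - 2*y + 3*exp(x*z) - exp(y*z) - 3*sin(x*z))) ≠ 0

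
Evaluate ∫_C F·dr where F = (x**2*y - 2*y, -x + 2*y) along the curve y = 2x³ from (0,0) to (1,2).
11/6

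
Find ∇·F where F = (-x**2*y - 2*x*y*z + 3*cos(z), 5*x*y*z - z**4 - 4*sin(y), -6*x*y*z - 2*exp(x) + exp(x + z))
-8*x*y + 5*x*z - 2*y*z + exp(x + z) - 4*cos(y)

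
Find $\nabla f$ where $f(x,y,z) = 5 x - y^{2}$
(5, -2*y, 0)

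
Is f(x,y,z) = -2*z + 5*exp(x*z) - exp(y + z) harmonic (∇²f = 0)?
No, ∇²f = 5*x**2*exp(x*z) + 5*z**2*exp(x*z) - 2*exp(y + z)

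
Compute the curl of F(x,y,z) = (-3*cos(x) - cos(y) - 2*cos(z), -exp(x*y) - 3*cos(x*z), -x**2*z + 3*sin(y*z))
(-3*x*sin(x*z) + 3*z*cos(y*z), 2*x*z + 2*sin(z), -y*exp(x*y) + 3*z*sin(x*z) - sin(y))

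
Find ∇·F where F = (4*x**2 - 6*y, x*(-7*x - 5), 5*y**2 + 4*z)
8*x + 4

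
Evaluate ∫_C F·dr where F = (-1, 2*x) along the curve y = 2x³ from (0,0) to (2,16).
46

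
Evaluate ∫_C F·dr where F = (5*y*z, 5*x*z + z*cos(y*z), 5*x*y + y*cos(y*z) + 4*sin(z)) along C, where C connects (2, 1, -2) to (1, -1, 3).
4*cos(2) - sin(3) + sin(2) - 4*cos(3) + 5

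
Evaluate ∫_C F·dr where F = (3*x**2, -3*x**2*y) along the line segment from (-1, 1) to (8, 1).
513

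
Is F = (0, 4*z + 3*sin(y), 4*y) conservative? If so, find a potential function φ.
Yes, F is conservative. φ = 4*y*z - 3*cos(y)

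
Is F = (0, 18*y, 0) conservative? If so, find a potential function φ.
Yes, F is conservative. φ = 9*y**2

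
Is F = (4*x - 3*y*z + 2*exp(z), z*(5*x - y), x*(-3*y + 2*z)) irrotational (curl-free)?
No, ∇×F = (-8*x + y, -2*z + 2*exp(z), 8*z)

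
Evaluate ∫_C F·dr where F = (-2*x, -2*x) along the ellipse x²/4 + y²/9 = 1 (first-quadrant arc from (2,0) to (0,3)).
4 - 3*pi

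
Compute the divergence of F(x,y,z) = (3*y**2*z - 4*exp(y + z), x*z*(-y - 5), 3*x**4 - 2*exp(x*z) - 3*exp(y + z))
-x*z - 2*x*exp(x*z) - 3*exp(y + z)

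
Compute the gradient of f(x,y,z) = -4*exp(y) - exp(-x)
(exp(-x), -4*exp(y), 0)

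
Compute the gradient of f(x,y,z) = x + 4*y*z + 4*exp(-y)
(1, 4*z - 4*exp(-y), 4*y)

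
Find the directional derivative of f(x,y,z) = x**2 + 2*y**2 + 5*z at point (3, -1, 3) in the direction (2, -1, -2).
2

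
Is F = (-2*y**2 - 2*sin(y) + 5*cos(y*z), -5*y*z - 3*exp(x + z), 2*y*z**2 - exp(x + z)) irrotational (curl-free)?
No, ∇×F = (5*y + 2*z**2 + 3*exp(x + z), -5*y*sin(y*z) + exp(x + z), 4*y + 5*z*sin(y*z) - 3*exp(x + z) + 2*cos(y))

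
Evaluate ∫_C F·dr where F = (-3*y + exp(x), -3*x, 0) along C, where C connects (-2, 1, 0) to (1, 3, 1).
-15 - exp(-2) + E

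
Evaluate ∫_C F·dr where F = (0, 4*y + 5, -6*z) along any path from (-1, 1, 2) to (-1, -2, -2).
-9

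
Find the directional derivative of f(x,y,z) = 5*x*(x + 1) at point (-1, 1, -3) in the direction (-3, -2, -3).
15*sqrt(22)/22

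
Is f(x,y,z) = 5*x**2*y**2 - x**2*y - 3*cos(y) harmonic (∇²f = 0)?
No, ∇²f = 10*x**2 + 2*y*(5*y - 1) + 3*cos(y)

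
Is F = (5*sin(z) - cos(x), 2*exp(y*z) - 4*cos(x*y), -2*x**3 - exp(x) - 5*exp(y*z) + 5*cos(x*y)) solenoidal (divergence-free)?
No, ∇·F = 4*x*sin(x*y) - 5*y*exp(y*z) + 2*z*exp(y*z) + sin(x)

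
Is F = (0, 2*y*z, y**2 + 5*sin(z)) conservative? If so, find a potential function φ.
Yes, F is conservative. φ = y**2*z - 5*cos(z)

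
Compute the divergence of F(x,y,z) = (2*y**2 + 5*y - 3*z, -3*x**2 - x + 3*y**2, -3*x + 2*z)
6*y + 2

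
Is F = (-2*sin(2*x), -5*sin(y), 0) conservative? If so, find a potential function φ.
Yes, F is conservative. φ = cos(2*x) + 5*cos(y)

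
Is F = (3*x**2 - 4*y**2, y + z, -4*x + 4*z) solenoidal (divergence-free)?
No, ∇·F = 6*x + 5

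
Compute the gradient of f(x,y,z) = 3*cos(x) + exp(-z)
(-3*sin(x), 0, -exp(-z))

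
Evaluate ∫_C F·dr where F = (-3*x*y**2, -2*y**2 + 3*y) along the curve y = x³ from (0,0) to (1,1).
11/24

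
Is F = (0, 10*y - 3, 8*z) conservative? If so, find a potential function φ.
Yes, F is conservative. φ = 5*y**2 - 3*y + 4*z**2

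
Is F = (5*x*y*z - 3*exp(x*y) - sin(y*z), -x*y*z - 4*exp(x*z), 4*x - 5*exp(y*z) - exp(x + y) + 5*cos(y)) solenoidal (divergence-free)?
No, ∇·F = -x*z + 5*y*z - 3*y*exp(x*y) - 5*y*exp(y*z)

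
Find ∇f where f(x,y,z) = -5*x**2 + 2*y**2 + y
(-10*x, 4*y + 1, 0)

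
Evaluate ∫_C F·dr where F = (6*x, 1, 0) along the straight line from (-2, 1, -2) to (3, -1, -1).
13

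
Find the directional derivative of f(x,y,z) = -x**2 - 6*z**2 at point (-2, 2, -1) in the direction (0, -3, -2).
-24*sqrt(13)/13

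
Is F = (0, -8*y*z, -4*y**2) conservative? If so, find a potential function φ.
Yes, F is conservative. φ = -4*y**2*z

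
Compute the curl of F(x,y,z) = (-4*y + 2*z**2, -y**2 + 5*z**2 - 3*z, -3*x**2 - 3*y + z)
(-10*z, 6*x + 4*z, 4)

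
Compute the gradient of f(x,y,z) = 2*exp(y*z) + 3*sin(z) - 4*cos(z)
(0, 2*z*exp(y*z), 2*y*exp(y*z) + 4*sin(z) + 3*cos(z))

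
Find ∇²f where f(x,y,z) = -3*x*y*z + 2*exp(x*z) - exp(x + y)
2*x**2*exp(x*z) + 2*z**2*exp(x*z) - 2*exp(x + y)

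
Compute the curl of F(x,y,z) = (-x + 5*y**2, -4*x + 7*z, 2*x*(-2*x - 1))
(-7, 8*x + 2, -10*y - 4)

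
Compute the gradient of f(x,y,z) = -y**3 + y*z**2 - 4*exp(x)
(-4*exp(x), -3*y**2 + z**2, 2*y*z)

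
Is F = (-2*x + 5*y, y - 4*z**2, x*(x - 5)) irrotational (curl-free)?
No, ∇×F = (8*z, 5 - 2*x, -5)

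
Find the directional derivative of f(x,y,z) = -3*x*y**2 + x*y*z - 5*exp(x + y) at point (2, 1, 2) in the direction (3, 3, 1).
5*sqrt(19)*(-6*exp(3) - 5)/19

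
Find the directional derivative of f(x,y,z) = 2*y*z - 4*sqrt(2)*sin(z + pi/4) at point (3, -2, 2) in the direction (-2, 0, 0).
0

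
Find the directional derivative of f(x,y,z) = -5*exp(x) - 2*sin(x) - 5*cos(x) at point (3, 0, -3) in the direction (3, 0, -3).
sqrt(2)*(-5*exp(3) + 5*sin(3) - 2*cos(3))/2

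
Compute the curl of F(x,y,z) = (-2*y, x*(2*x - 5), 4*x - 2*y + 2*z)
(-2, -4, 4*x - 3)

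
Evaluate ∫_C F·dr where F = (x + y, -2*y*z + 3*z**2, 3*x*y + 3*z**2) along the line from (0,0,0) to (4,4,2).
152/3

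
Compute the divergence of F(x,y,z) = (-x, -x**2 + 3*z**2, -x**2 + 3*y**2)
-1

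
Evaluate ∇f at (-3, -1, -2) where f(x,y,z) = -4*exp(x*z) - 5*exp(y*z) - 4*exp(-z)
(8*exp(6), 10*exp(2), (9 + 12*exp(4))*exp(2))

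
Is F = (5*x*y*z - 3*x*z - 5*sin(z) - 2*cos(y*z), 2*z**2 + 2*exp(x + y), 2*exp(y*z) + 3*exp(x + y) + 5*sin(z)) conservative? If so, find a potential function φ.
No, ∇×F = (2*z*exp(y*z) - 4*z + 3*exp(x + y), 5*x*y - 3*x + 2*y*sin(y*z) - 3*exp(x + y) - 5*cos(z), -5*x*z - 2*z*sin(y*z) + 2*exp(x + y)) ≠ 0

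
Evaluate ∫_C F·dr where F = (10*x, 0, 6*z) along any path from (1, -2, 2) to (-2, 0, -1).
6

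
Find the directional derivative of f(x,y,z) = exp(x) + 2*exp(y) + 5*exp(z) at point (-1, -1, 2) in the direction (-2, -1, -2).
2*(-5*exp(3) - 2)*exp(-1)/3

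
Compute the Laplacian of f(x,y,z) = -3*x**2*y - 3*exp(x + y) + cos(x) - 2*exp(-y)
-6*y - 6*exp(x + y) - cos(x) - 2*exp(-y)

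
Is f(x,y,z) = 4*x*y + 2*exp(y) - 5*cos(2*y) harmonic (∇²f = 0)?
No, ∇²f = 2*exp(y) + 20*cos(2*y)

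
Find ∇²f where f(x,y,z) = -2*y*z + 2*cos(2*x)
-8*cos(2*x)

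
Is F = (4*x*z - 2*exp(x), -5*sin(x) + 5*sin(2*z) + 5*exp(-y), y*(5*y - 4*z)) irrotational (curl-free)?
No, ∇×F = (10*y - 4*z - 10*cos(2*z), 4*x, -5*cos(x))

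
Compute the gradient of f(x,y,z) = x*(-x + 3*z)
(-2*x + 3*z, 0, 3*x)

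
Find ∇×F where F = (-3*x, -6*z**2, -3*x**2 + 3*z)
(12*z, 6*x, 0)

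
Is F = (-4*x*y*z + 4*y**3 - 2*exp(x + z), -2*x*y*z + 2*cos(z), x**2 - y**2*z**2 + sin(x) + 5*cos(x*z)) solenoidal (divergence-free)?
No, ∇·F = -2*x*z - 5*x*sin(x*z) - 2*y**2*z - 4*y*z - 2*exp(x + z)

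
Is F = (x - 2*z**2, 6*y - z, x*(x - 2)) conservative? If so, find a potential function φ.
No, ∇×F = (1, -2*x - 4*z + 2, 0) ≠ 0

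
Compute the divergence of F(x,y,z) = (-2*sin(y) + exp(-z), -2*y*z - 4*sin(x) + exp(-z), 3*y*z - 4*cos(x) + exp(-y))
3*y - 2*z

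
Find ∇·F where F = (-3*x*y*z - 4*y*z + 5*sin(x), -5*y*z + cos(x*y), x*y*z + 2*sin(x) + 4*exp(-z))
x*y - x*sin(x*y) - 3*y*z - 5*z + 5*cos(x) - 4*exp(-z)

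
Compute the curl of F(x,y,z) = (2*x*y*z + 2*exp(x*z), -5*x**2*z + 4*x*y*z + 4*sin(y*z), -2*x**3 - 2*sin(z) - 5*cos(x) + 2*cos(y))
(5*x**2 - 4*x*y - 4*y*cos(y*z) - 2*sin(y), 6*x**2 + 2*x*y + 2*x*exp(x*z) - 5*sin(x), 4*z*(-3*x + y))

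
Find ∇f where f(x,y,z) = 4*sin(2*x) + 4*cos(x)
(-4*sin(x) + 8*cos(2*x), 0, 0)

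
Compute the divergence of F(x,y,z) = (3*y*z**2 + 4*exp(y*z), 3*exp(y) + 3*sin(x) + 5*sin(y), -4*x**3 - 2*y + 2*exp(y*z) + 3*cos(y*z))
2*y*exp(y*z) - 3*y*sin(y*z) + 3*exp(y) + 5*cos(y)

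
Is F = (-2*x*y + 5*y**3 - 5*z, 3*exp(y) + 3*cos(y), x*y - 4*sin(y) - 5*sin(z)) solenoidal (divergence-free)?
No, ∇·F = -2*y + 3*exp(y) - 3*sin(y) - 5*cos(z)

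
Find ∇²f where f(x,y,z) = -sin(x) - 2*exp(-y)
sin(x) - 2*exp(-y)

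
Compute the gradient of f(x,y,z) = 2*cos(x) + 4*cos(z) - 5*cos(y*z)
(-2*sin(x), 5*z*sin(y*z), 5*y*sin(y*z) - 4*sin(z))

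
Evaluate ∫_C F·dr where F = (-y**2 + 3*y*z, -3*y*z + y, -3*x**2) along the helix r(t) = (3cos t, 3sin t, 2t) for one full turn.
27*pi*(-2*pi - 1)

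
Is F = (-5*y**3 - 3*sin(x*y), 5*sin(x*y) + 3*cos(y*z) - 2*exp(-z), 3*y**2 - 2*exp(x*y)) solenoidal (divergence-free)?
No, ∇·F = 5*x*cos(x*y) - 3*y*cos(x*y) - 3*z*sin(y*z)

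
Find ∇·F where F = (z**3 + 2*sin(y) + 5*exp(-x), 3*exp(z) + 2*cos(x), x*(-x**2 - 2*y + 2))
-5*exp(-x)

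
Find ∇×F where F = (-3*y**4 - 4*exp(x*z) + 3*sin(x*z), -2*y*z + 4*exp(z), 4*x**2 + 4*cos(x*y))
(-4*x*sin(x*y) + 2*y - 4*exp(z), -4*x*exp(x*z) + 3*x*cos(x*z) - 8*x + 4*y*sin(x*y), 12*y**3)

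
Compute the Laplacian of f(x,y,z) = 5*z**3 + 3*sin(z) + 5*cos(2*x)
30*z - 3*sin(z) - 20*cos(2*x)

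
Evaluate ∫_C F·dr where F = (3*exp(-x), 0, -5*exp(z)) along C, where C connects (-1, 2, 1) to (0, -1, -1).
-3 - 5*exp(-1) + 8*E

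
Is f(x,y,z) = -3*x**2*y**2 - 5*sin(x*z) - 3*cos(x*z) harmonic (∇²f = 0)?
No, ∇²f = x**2*(5*sin(x*z) + 3*cos(x*z)) - 6*x**2 - 6*y**2 + 5*z**2*sin(x*z) + 3*z**2*cos(x*z)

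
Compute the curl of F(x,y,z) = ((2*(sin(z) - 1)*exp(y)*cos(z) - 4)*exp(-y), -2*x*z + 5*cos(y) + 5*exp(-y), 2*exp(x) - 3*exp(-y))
(2*x + 3*exp(-y), -2*exp(x) + 2*sin(z) + 2*cos(2*z), -2*z - 4*exp(-y))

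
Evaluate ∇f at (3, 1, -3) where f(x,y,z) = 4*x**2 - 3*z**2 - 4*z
(24, 0, 14)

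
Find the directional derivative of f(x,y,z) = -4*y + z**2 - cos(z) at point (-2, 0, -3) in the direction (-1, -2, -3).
sqrt(14)*(3*sin(3) + 26)/14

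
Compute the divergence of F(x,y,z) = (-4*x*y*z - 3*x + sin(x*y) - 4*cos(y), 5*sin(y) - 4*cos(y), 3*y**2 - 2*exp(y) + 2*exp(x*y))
-4*y*z + y*cos(x*y) + 4*sin(y) + 5*cos(y) - 3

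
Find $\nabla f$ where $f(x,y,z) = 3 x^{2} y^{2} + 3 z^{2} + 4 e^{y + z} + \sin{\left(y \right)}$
(6*x*y**2, 6*x**2*y + 4*exp(y + z) + cos(y), 6*z + 4*exp(y + z))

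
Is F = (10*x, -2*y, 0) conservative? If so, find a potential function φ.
Yes, F is conservative. φ = 5*x**2 - y**2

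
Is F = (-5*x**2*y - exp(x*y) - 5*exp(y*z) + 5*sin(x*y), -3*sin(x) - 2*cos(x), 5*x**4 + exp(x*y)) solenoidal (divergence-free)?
No, ∇·F = y*(-10*x - exp(x*y) + 5*cos(x*y))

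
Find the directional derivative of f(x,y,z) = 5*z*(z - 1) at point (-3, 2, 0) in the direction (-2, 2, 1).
-5/3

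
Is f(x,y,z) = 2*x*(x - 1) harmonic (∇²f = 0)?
No, ∇²f = 4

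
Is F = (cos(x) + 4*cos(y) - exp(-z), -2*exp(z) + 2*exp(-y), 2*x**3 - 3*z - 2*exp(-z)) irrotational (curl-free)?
No, ∇×F = (2*exp(z), -6*x**2 + exp(-z), 4*sin(y))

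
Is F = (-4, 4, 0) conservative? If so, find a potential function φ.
Yes, F is conservative. φ = -4*x + 4*y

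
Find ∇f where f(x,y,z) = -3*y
(0, -3, 0)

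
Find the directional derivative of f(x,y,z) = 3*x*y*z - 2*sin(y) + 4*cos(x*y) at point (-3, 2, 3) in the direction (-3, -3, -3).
sqrt(3)*(4*sin(6) + 2*cos(2) + 27)/3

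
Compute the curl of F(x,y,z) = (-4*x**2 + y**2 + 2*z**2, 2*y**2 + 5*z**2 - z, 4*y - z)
(5 - 10*z, 4*z, -2*y)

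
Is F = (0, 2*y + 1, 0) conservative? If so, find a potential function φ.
Yes, F is conservative. φ = y*(y + 1)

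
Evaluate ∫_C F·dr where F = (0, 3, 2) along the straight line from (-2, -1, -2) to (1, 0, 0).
7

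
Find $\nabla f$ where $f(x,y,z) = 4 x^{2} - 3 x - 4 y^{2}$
(8*x - 3, -8*y, 0)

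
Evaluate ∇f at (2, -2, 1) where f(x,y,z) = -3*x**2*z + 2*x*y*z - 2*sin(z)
(-16, 4, -20 - 2*cos(1))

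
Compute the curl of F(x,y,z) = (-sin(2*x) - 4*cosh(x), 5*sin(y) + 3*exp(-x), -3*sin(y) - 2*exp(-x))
(-3*cos(y), -2*exp(-x), -3*exp(-x))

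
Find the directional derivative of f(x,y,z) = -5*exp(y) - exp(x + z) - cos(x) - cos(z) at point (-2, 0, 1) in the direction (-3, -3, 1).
sqrt(19)*(2 + E*sin(1) + 3*E*sin(2) + 15*E)*exp(-1)/19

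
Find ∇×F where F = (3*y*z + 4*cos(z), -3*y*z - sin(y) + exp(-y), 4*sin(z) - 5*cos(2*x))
(3*y, 3*y - 10*sin(2*x) - 4*sin(z), -3*z)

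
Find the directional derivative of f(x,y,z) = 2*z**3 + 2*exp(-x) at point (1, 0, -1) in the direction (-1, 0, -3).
sqrt(10)*(1 - 9*E)*exp(-1)/5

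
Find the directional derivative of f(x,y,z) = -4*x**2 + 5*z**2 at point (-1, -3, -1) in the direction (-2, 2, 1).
-26/3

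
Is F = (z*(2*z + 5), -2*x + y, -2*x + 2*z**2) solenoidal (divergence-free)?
No, ∇·F = 4*z + 1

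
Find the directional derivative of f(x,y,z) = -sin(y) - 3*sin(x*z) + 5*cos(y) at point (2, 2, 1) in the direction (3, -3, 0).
sqrt(2)*(-cos(2) + 5*sin(2)/2)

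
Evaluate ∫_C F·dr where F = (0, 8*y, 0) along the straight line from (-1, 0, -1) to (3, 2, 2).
16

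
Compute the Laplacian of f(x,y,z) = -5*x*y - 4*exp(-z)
-4*exp(-z)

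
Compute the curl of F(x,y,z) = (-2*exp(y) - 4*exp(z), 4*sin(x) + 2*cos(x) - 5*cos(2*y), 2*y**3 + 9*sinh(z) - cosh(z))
(6*y**2, -4*exp(z), 2*exp(y) - 2*sin(x) + 4*cos(x))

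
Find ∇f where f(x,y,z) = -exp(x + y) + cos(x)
(-exp(x + y) - sin(x), -exp(x + y), 0)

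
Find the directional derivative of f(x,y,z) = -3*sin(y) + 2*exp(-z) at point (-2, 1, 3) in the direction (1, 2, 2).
-2*cos(1) - 4*exp(-3)/3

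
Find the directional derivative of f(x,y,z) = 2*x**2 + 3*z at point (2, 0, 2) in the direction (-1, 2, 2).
-2/3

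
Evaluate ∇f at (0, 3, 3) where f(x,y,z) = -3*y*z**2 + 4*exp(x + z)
(4*exp(3), -27, -54 + 4*exp(3))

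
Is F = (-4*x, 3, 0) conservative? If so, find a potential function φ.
Yes, F is conservative. φ = -2*x**2 + 3*y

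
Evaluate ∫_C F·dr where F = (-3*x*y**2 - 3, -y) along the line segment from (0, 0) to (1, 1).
-17/4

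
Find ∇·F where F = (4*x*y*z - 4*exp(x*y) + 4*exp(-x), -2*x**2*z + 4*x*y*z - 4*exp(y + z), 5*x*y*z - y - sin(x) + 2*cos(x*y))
5*x*y + 4*x*z + 4*y*z - 4*y*exp(x*y) - 4*exp(y + z) - 4*exp(-x)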